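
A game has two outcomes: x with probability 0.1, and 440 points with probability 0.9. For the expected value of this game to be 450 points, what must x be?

x = 540 points

0.1·x + 0.9·440 = 450
0.1·x = 450 − 396 = 54
x = 54 / 0.1 = 540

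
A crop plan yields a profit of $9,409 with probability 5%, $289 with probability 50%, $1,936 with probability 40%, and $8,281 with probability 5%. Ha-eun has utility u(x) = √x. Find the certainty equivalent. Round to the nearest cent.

$1,260.25

E[u] = 0.05·√9409 + 0.5·√289 + 0.4·√1936 + 0.05·√8281 = 0.05·97 + 0.5·17 + 0.4·44 + 0.05·91 = 35.5
CE = (35.5)² = 1260.25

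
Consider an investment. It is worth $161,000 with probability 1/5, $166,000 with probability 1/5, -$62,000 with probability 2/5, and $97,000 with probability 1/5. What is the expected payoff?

$60,000

EV = 1/5 × 161000 + 1/5 × 166000 + 2/5 × (-62000) + 1/5 × 97000 = 32200 + 33200 − 24800 + 19400 = 60000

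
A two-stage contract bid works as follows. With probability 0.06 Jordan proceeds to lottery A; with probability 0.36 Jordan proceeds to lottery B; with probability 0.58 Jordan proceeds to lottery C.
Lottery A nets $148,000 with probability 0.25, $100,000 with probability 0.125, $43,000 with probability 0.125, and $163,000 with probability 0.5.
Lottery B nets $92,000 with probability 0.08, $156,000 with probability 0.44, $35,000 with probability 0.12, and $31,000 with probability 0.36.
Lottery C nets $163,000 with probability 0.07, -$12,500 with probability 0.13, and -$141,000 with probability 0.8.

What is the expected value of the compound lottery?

-$18,676.60

EV(A) = 0.25 × 148000 + 0.125 × 100000 + 0.125 × 43000 + 0.5 × 163000 = 37000 + 12500 + 5375 + 81500 = 136375
EV(B) = 0.08 × 92000 + 0.44 × 156000 + 0.12 × 35000 + 0.36 × 31000 = 7360 + 68640 + 4200 + 11160 = 91360
EV(C) = 0.07 × 163000 + 0.13 × (-12500) + 0.8 × (-141000) = 11410 − 1625 − 112800 = -103015
Overall = 0.06 × 136375 + 0.36 × 91360 + 0.58 × (-103015) = 8182.5 + 32889.6 − 59748.7 = -18676.6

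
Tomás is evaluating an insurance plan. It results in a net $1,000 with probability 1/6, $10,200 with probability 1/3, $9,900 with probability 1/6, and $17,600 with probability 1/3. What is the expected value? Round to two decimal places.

EV = 1/6 × 1000 + 1/3 × 10200 + 1/6 × 9900 + 1/3 × 17600 = 166.6667 + 3400 + 1650 + 5866.6667 = 11083.3333

$11,083.33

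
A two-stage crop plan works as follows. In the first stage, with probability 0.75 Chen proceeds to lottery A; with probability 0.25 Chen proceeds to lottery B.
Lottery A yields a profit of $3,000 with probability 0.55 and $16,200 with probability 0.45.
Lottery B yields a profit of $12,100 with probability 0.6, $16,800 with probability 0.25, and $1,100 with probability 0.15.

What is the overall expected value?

EV(A) = 0.55 × 3000 + 0.45 × 16200 = 1650 + 7290 = 8940
EV(B) = 0.6 × 12100 + 0.25 × 16800 + 0.15 × 1100 = 7260 + 4200 + 165 = 11625
Overall = 0.75 × 8940 + 0.25 × 11625 = 6705 + 2906.25 = 9611.25

$9,611.25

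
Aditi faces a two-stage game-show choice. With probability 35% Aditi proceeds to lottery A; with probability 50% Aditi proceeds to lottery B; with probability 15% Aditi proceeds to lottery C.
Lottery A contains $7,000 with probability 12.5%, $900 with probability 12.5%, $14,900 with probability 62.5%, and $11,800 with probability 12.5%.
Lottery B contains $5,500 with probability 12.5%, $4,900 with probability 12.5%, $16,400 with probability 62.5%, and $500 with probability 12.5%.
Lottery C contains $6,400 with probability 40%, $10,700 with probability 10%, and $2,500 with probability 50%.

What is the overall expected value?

$10,659.50

EV(A) = 0.125 × 7000 + 0.125 × 900 + 0.625 × 14900 + 0.125 × 11800 = 875 + 112.5 + 9312.5 + 1475 = 11775
EV(B) = 0.125 × 5500 + 0.125 × 4900 + 0.625 × 16400 + 0.125 × 500 = 687.5 + 612.5 + 10250 + 62.5 = 11612.5
EV(C) = 0.4 × 6400 + 0.1 × 10700 + 0.5 × 2500 = 2560 + 1070 + 1250 = 4880
Overall = 0.35 × 11775 + 0.5 × 11612.5 + 0.15 × 4880 = 4121.25 + 5806.25 + 732 = 10659.5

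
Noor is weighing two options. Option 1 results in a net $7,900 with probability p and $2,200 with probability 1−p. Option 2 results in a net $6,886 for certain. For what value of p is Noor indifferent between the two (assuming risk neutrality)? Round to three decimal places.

p = 0.822

p·7900 + (1−p)·2200 = 6886
5700p + 2200 = 6886
p = (6886 − 2200) / 5700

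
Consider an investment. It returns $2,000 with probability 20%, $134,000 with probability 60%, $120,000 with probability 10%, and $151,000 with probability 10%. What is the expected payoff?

EV = 0.2 × 2000 + 0.6 × 134000 + 0.1 × 120000 + 0.1 × 151000 = 400 + 80400 + 12000 + 15100 = 107900

$107,900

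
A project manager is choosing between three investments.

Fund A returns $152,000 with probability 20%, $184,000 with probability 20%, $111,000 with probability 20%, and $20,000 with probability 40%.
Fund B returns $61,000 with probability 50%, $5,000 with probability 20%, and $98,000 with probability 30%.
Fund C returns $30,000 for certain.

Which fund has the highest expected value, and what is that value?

Fund A = 0.2 × 152000 + 0.2 × 184000 + 0.2 × 111000 + 0.4 × 20000 = 30400 + 36800 + 22200 + 8000 = 97400
Fund B = 0.5 × 61000 + 0.2 × 5000 + 0.3 × 98000 = 30500 + 1000 + 29400 = 60900
Fund C: 30000 (certain)

Fund A ($97,400)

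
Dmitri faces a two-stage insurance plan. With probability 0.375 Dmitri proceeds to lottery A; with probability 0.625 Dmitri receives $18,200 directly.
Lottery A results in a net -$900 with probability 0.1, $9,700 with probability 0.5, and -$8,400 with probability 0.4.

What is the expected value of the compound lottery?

$11,900

EV(A) = 0.1 × (-900) + 0.5 × 9700 + 0.4 × (-8400) = -90 + 4850 − 3360 = 1400
Branch B: 18200 (certain)
Overall = 0.375 × 1400 + 0.625 × 18200 = 525 + 11375 = 11900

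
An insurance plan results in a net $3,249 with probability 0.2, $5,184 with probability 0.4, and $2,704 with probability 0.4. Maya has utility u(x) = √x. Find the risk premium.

$84

E[u] = 0.2·√3249 + 0.4·√5184 + 0.4·√2704 = 0.2·57 + 0.4·72 + 0.4·52 = 61
CE = (61)² = 3721
Risk premium = EV − CE = 3805 − 3721 = 84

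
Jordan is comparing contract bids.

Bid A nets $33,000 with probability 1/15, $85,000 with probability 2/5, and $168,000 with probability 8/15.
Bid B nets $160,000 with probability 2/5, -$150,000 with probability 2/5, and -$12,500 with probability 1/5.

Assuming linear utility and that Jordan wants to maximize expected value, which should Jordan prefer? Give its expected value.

Bid A = 1/15 × 33000 + 2/5 × 85000 + 8/15 × 168000 = 2200 + 34000 + 89600 = 125800
Bid B = 2/5 × 160000 + 2/5 × (-150000) + 1/5 × (-12500) = 64000 − 60000 − 2500 = 1500

Bid A ($125,800)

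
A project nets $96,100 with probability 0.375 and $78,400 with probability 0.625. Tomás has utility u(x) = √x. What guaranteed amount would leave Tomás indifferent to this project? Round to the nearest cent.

E[u] = 0.375·√96100 + 0.625·√78400 = 0.375·310 + 0.625·280 = 291.25
CE = (291.25)² = 84826.5625

$84,826.56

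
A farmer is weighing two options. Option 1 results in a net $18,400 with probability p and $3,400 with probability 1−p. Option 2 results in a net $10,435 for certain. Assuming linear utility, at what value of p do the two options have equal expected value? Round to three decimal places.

p·18400 + (1−p)·3400 = 10435
15000p + 3400 = 10435
p = (10435 − 3400) / 15000

p = 0.469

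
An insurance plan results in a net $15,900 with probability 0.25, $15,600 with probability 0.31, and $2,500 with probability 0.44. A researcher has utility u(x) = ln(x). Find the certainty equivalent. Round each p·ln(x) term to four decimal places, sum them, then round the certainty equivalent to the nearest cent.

E[u] = 0.25·ln(15900) + 0.31·ln(15600) + 0.44·ln(2500) = 2.4185 + 2.9931 + 3.4426 = 8.8542
CE = e^8.8542 ≈ 7003.74

$7,003.74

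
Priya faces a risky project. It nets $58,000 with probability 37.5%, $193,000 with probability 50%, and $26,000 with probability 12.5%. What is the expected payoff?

EV = 0.375 × 58000 + 0.5 × 193000 + 0.125 × 26000 = 21750 + 96500 + 3250 = 121500

$121,500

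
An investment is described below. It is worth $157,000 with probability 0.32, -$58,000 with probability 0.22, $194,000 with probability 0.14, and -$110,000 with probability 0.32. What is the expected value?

EV = 0.32 × 157000 + 0.22 × (-58000) + 0.14 × 194000 + 0.32 × (-110000) = 50240 − 12760 + 27160 − 35200 = 29440

$29,440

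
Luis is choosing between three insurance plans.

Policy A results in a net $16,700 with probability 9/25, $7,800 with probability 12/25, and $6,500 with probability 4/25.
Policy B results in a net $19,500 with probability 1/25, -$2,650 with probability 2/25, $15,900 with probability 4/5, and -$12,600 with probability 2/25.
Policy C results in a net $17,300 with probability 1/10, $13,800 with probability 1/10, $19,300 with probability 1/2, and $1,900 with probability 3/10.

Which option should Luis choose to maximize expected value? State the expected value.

Policy A = 9/25 × 16700 + 12/25 × 7800 + 4/25 × 6500 = 6012 + 3744 + 1040 = 10796
Policy B = 1/25 × 19500 + 2/25 × (-2650) + 4/5 × 15900 + 2/25 × (-12600) = 780 − 212 + 12720 − 1008 = 12280
Policy C = 1/10 × 17300 + 1/10 × 13800 + 1/2 × 19300 + 3/10 × 1900 = 1730 + 1380 + 9650 + 570 = 13330

Policy C ($13,330)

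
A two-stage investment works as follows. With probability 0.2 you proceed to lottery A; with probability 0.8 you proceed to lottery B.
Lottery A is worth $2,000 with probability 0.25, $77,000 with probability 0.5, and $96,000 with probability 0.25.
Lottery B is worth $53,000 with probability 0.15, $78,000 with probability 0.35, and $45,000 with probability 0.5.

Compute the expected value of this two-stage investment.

$58,800

EV(A) = 0.25 × 2000 + 0.5 × 77000 + 0.25 × 96000 = 500 + 38500 + 24000 = 63000
EV(B) = 0.15 × 53000 + 0.35 × 78000 + 0.5 × 45000 = 7950 + 27300 + 22500 = 57750
Overall = 0.2 × 63000 + 0.8 × 57750 = 12600 + 46200 = 58800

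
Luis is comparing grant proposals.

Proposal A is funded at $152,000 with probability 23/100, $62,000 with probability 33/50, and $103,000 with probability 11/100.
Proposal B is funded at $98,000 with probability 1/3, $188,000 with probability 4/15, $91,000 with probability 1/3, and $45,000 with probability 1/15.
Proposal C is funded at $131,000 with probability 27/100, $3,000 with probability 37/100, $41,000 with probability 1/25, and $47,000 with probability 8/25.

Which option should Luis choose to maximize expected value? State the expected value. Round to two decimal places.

Proposal B ($116,133.33)

Proposal A = 23/100 × 152000 + 33/50 × 62000 + 11/100 × 103000 = 34960 + 40920 + 11330 = 87210
Proposal B = 1/3 × 98000 + 4/15 × 188000 + 1/3 × 91000 + 1/15 × 45000 = 32666.6667 + 50133.3333 + 30333.3333 + 3000 = 116133.3333
Proposal C = 27/100 × 131000 + 37/100 × 3000 + 1/25 × 41000 + 8/25 × 47000 = 35370 + 1110 + 1640 + 15040 = 53160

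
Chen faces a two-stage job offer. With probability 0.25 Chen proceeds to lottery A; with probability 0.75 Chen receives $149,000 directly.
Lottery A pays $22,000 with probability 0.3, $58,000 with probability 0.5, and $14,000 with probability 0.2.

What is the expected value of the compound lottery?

EV(A) = 0.3 × 22000 + 0.5 × 58000 + 0.2 × 14000 = 6600 + 29000 + 2800 = 38400
Branch B: 149000 (certain)
Overall = 0.25 × 38400 + 0.75 × 149000 = 9600 + 111750 = 121350

$121,350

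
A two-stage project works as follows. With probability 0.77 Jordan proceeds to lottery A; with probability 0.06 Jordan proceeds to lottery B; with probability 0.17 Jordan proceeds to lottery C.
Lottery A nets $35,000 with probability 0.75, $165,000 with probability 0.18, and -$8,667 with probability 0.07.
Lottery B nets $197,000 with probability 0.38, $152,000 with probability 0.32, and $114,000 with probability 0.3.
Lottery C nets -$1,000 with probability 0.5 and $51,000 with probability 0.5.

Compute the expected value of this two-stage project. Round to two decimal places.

EV(A) = 0.75 × 35000 + 0.18 × 165000 + 0.07 × (-8667) = 26250 + 29700 − 606.69 = 55343.31
EV(B) = 0.38 × 197000 + 0.32 × 152000 + 0.3 × 114000 = 74860 + 48640 + 34200 = 157700
EV(C) = 0.5 × (-1000) + 0.5 × 51000 = -500 + 25500 = 25000
Overall = 0.77 × 55343.31 + 0.06 × 157700 + 0.17 × 25000 = 42614.3487 + 9462 + 4250 = 56326.3487

$56,326.35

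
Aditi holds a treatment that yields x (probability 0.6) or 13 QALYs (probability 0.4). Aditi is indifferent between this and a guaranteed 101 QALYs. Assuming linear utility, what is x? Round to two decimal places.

0.6·x + 0.4·13 = 101
0.6·x = 101 − 5.2 = 95.8
x = 95.8 / 0.6 = 159.6667

x = 159.67 QALYs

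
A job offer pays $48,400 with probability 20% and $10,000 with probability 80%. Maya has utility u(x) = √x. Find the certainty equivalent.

E[u] = 0.2·√48400 + 0.8·√10000 = 0.2·220 + 0.8·100 = 124
CE = (124)² = 15376

$15,376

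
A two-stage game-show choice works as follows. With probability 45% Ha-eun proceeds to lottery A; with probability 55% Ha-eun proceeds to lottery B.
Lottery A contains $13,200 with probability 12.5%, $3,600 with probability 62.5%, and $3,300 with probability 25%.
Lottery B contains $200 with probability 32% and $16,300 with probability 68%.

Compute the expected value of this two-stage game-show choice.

$8,257.65

EV(A) = 0.125 × 13200 + 0.625 × 3600 + 0.25 × 3300 = 1650 + 2250 + 825 = 4725
EV(B) = 0.32 × 200 + 0.68 × 16300 = 64 + 11084 = 11148
Overall = 0.45 × 4725 + 0.55 × 11148 = 2126.25 + 6131.4 = 8257.65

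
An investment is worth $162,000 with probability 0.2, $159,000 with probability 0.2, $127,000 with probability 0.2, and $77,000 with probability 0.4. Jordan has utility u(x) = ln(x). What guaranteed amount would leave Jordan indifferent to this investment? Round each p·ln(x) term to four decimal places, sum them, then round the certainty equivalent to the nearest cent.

E[u] = 0.2·ln(162000) + 0.2·ln(159000) + 0.2·ln(127000) + 0.4·ln(77000) = 2.3991 + 2.3953 + 2.3504 + 4.5006 = 11.6454
CE = e^11.6454 ≈ 114164.99

$114,164.99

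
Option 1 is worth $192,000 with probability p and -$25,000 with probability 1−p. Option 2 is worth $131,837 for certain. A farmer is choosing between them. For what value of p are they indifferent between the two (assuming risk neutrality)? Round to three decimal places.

p·192000 + (1−p)·(-25000) = 131837
217000p − 25000 = 131837
p = (131837 + 25000) / 217000

p = 0.723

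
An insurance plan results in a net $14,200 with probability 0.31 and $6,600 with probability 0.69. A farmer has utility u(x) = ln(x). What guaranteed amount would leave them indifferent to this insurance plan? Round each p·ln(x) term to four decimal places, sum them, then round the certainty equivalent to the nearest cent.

E[u] = 0.31·ln(14200) + 0.69·ln(6600) = 2.9639 + 6.0684 = 9.0323
CE = e^9.0323 ≈ 8369.09

$8,369.09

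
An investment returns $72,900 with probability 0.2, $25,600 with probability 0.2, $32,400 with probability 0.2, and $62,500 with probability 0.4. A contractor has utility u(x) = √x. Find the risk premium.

$1,896

E[u] = 0.2·√72900 + 0.2·√25600 + 0.2·√32400 + 0.4·√62500 = 0.2·270 + 0.2·160 + 0.2·180 + 0.4·250 = 222
CE = (222)² = 49284
Risk premium = EV − CE = 51180 − 49284 = 1896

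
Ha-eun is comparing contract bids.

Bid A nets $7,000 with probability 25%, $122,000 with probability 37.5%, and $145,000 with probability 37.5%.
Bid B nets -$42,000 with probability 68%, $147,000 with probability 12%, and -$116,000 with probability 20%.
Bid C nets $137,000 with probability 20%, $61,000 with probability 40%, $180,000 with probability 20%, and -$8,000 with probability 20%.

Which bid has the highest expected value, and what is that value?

Bid A = 0.25 × 7000 + 0.375 × 122000 + 0.375 × 145000 = 1750 + 45750 + 54375 = 101875
Bid B = 0.68 × (-42000) + 0.12 × 147000 + 0.2 × (-116000) = -28560 + 17640 − 23200 = -34120
Bid C = 0.2 × 137000 + 0.4 × 61000 + 0.2 × 180000 + 0.2 × (-8000) = 27400 + 24400 + 36000 − 1600 = 86200

Bid A ($101,875)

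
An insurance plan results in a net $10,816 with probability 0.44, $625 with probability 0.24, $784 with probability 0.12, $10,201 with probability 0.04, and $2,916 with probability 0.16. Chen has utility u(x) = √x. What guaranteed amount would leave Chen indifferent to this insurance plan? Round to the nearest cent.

$4,596.84

E[u] = 0.44·√10816 + 0.24·√625 + 0.12·√784 + 0.04·√10201 + 0.16·√2916 = 0.44·104 + 0.24·25 + 0.12·28 + 0.04·101 + 0.16·54 = 67.8
CE = (67.8)² = 4596.84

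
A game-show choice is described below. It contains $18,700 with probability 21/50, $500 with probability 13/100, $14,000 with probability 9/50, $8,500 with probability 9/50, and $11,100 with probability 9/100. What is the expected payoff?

$12,968

EV = 21/50 × 18700 + 13/100 × 500 + 9/50 × 14000 + 9/50 × 8500 + 9/100 × 11100 = 7854 + 65 + 2520 + 1530 + 999 = 12968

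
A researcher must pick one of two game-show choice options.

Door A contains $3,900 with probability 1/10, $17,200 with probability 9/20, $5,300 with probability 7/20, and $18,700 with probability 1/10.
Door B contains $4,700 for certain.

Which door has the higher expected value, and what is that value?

Door A ($11,855)

Door A = 1/10 × 3900 + 9/20 × 17200 + 7/20 × 5300 + 1/10 × 18700 = 390 + 7740 + 1855 + 1870 = 11855
Door B: 4700 (certain)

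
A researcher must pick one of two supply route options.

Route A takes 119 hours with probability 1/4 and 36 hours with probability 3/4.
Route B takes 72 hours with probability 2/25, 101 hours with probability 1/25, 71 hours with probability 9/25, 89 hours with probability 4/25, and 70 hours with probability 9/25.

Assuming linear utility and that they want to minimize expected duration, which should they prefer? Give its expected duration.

Route A (56.75 hours)

Route A = 1/4 × 119 + 3/4 × 36 = 29.75 + 27 = 56.75
Route B = 2/25 × 72 + 1/25 × 101 + 9/25 × 71 + 4/25 × 89 + 9/25 × 70 = 5.76 + 4.04 + 25.56 + 14.24 + 25.2 = 74.8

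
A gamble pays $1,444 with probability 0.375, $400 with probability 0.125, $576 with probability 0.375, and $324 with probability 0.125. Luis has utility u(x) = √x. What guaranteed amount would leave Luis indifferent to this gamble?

$784

E[u] = 0.375·√1444 + 0.125·√400 + 0.375·√576 + 0.125·√324 = 0.375·38 + 0.125·20 + 0.375·24 + 0.125·18 = 28
CE = (28)² = 784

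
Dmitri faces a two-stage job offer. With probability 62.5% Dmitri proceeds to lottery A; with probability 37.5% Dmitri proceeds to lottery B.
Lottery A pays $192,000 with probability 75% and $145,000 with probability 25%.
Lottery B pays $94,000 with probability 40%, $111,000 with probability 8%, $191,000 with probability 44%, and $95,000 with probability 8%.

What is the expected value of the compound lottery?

EV(A) = 0.75 × 192000 + 0.25 × 145000 = 144000 + 36250 = 180250
EV(B) = 0.4 × 94000 + 0.08 × 111000 + 0.44 × 191000 + 0.08 × 95000 = 37600 + 8880 + 84040 + 7600 = 138120
Overall = 0.625 × 180250 + 0.375 × 138120 = 112656.25 + 51795 = 164451.25

$164,451.25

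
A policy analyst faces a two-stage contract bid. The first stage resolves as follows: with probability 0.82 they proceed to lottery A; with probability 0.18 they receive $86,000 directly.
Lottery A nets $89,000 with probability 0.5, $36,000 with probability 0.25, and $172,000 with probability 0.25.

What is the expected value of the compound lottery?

$94,610

EV(A) = 0.5 × 89000 + 0.25 × 36000 + 0.25 × 172000 = 44500 + 9000 + 43000 = 96500
Branch B: 86000 (certain)
Overall = 0.82 × 96500 + 0.18 × 86000 = 79130 + 15480 = 94610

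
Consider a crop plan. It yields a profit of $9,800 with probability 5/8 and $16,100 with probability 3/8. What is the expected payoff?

$12,162.50

EV = 5/8 × 9800 + 3/8 × 16100 = 6125 + 6037.5 = 12162.5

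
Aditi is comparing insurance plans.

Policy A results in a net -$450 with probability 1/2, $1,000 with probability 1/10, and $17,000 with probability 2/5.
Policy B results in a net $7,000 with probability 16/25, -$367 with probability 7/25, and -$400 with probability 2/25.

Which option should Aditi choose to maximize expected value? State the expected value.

Policy A ($6,675)

Policy A = 1/2 × (-450) + 1/10 × 1000 + 2/5 × 17000 = -225 + 100 + 6800 = 6675
Policy B = 16/25 × 7000 + 7/25 × (-367) + 2/25 × (-400) = 4480 − 102.76 − 32 = 4345.24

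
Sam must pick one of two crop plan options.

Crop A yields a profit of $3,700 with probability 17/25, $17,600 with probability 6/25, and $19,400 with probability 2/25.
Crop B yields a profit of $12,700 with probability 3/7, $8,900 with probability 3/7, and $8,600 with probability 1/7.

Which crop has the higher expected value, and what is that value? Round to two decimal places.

Crop A = 17/25 × 3700 + 6/25 × 17600 + 2/25 × 19400 = 2516 + 4224 + 1552 = 8292
Crop B = 3/7 × 12700 + 3/7 × 8900 + 1/7 × 8600 = 5442.8571 + 3814.2857 + 1228.5714 = 10485.7143

Crop B ($10,485.71)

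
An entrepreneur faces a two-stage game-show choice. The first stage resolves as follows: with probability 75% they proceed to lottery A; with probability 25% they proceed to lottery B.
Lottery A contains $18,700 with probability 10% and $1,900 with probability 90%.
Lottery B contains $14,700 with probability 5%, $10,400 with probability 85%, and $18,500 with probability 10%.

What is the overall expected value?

$5,541.25

EV(A) = 0.1 × 18700 + 0.9 × 1900 = 1870 + 1710 = 3580
EV(B) = 0.05 × 14700 + 0.85 × 10400 + 0.1 × 18500 = 735 + 8840 + 1850 = 11425
Overall = 0.75 × 3580 + 0.25 × 11425 = 2685 + 2856.25 = 5541.25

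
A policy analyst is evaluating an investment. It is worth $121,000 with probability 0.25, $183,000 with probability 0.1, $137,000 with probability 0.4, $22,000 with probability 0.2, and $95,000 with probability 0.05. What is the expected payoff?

EV = 0.25 × 121000 + 0.1 × 183000 + 0.4 × 137000 + 0.2 × 22000 + 0.05 × 95000 = 30250 + 18300 + 54800 + 4400 + 4750 = 112500

$112,500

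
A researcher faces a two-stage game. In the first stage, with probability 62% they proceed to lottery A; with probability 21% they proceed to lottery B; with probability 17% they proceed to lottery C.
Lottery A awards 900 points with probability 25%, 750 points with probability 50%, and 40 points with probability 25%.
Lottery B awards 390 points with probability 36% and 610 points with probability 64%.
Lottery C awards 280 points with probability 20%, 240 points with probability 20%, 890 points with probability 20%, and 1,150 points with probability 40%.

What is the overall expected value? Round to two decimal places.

615.81 points

EV(A) = 0.25 × 900 + 0.5 × 750 + 0.25 × 40 = 225 + 375 + 10 = 610
EV(B) = 0.36 × 390 + 0.64 × 610 = 140.4 + 390.4 = 530.8
EV(C) = 0.2 × 280 + 0.2 × 240 + 0.2 × 890 + 0.4 × 1150 = 56 + 48 + 178 + 460 = 742
Overall = 0.62 × 610 + 0.21 × 530.8 + 0.17 × 742 = 378.2 + 111.468 + 126.14 = 615.808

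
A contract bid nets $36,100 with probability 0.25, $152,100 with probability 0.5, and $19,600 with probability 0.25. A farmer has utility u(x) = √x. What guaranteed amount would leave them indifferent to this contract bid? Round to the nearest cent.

E[u] = 0.25·√36100 + 0.5·√152100 + 0.25·√19600 = 0.25·190 + 0.5·390 + 0.25·140 = 277.5
CE = (277.5)² = 77006.25

$77,006.25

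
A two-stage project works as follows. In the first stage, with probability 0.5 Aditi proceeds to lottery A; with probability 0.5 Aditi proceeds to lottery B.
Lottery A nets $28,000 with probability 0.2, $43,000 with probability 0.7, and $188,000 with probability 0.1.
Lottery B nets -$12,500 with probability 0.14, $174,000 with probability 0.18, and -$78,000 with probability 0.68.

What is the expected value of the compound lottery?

$15,515

EV(A) = 0.2 × 28000 + 0.7 × 43000 + 0.1 × 188000 = 5600 + 30100 + 18800 = 54500
EV(B) = 0.14 × (-12500) + 0.18 × 174000 + 0.68 × (-78000) = -1750 + 31320 − 53040 = -23470
Overall = 0.5 × 54500 + 0.5 × (-23470) = 27250 − 11735 = 15515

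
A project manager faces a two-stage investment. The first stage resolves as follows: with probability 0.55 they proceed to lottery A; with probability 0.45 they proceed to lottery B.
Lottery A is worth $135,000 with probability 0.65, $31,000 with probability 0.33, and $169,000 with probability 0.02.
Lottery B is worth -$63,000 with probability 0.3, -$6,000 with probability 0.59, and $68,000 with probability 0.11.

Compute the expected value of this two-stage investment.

$49,016

EV(A) = 0.65 × 135000 + 0.33 × 31000 + 0.02 × 169000 = 87750 + 10230 + 3380 = 101360
EV(B) = 0.3 × (-63000) + 0.59 × (-6000) + 0.11 × 68000 = -18900 − 3540 + 7480 = -14960
Overall = 0.55 × 101360 + 0.45 × (-14960) = 55748 − 6732 = 49016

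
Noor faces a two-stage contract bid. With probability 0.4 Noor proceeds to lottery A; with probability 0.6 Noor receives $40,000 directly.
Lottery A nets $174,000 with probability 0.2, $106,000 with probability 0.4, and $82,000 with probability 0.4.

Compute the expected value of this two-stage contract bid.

EV(A) = 0.2 × 174000 + 0.4 × 106000 + 0.4 × 82000 = 34800 + 42400 + 32800 = 110000
Branch B: 40000 (certain)
Overall = 0.4 × 110000 + 0.6 × 40000 = 44000 + 24000 = 68000

$68,000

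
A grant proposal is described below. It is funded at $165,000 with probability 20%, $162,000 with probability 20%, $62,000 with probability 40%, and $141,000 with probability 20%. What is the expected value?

$118,400

EV = 0.2 × 165000 + 0.2 × 162000 + 0.4 × 62000 + 0.2 × 141000 = 33000 + 32400 + 24800 + 28200 = 118400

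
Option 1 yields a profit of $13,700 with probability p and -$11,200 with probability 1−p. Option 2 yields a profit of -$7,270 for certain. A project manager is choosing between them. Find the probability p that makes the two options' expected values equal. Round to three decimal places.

p·13700 + (1−p)·(-11200) = -7270
24900p − 11200 = -7270
p = (-7270 + 11200) / 24900

p = 0.158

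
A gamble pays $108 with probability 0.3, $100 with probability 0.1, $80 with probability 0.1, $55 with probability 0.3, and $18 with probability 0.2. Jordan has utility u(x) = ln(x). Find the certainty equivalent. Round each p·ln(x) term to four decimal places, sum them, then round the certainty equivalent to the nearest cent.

E[u] = 0.3·ln(108) + 0.1·ln(100) + 0.1·ln(80) + 0.3·ln(55) + 0.2·ln(18) = 1.4046 + 0.4605 + 0.4382 + 1.2022 + 0.5781 = 4.0836
CE = e^4.0836 ≈ 59.36

$59.36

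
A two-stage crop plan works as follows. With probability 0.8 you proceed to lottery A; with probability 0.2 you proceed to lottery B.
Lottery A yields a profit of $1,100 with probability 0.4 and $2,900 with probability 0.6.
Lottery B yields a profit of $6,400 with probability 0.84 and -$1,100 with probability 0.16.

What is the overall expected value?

$2,784

EV(A) = 0.4 × 1100 + 0.6 × 2900 = 440 + 1740 = 2180
EV(B) = 0.84 × 6400 + 0.16 × (-1100) = 5376 − 176 = 5200
Overall = 0.8 × 2180 + 0.2 × 5200 = 1744 + 1040 = 2784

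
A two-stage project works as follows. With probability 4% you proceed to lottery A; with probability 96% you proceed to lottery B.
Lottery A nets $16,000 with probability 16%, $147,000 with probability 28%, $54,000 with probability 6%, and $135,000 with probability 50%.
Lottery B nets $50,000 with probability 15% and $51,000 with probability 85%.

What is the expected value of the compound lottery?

$53,394.40

EV(A) = 0.16 × 16000 + 0.28 × 147000 + 0.06 × 54000 + 0.5 × 135000 = 2560 + 41160 + 3240 + 67500 = 114460
EV(B) = 0.15 × 50000 + 0.85 × 51000 = 7500 + 43350 = 50850
Overall = 0.04 × 114460 + 0.96 × 50850 = 4578.4 + 48816 = 53394.4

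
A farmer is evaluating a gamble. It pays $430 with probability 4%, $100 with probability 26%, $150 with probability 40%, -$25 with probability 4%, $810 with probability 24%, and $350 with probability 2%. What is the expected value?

EV = 0.04 × 430 + 0.26 × 100 + 0.4 × 150 + 0.04 × (-25) + 0.24 × 810 + 0.02 × 350 = 17.2 + 26 + 60 − 1 + 194.4 + 7 = 303.6

$303.60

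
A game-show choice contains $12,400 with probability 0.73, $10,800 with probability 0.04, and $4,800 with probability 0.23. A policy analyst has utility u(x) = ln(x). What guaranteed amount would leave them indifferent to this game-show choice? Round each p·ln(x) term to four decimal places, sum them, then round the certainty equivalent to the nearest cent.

E[u] = 0.73·ln(12400) + 0.04·ln(10800) + 0.23·ln(4800) = 6.8806 + 0.3715 + 1.9496 = 9.2017
CE = e^9.2017 ≈ 9913.97

$9,913.97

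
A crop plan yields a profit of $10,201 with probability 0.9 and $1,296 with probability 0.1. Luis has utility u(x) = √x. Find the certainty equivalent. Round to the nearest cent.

$8,930.25

E[u] = 0.9·√10201 + 0.1·√1296 = 0.9·101 + 0.1·36 = 94.5
CE = (94.5)² = 8930.25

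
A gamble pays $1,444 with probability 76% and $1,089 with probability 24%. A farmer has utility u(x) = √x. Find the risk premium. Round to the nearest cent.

E[u] = 0.76·√1444 + 0.24·√1089 = 0.76·38 + 0.24·33 = 36.8
CE = (36.8)² = 1354.24
Risk premium = EV − CE = 1358.8 − 1354.24 = 4.56

$4.56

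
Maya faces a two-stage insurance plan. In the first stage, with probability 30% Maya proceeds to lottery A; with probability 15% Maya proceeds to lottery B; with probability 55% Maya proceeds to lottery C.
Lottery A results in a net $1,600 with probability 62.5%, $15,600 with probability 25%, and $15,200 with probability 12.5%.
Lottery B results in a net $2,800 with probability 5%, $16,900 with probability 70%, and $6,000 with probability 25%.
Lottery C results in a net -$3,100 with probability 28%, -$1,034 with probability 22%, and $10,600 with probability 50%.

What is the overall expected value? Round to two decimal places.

EV(A) = 0.625 × 1600 + 0.25 × 15600 + 0.125 × 15200 = 1000 + 3900 + 1900 = 6800
EV(B) = 0.05 × 2800 + 0.7 × 16900 + 0.25 × 6000 = 140 + 11830 + 1500 = 13470
EV(C) = 0.28 × (-3100) + 0.22 × (-1034) + 0.5 × 10600 = -868 − 227.48 + 5300 = 4204.52
Overall = 0.3 × 6800 + 0.15 × 13470 + 0.55 × 4204.52 = 2040 + 2020.5 + 2312.486 = 6372.986

$6,372.99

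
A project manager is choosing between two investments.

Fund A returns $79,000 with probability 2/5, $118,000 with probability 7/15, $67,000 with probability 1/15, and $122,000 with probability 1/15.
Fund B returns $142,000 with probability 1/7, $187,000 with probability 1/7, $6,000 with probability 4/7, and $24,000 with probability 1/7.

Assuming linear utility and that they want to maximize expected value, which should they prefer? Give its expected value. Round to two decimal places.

Fund A = 2/5 × 79000 + 7/15 × 118000 + 1/15 × 67000 + 1/15 × 122000 = 31600 + 55066.6667 + 4466.6667 + 8133.3333 = 99266.6667
Fund B = 1/7 × 142000 + 1/7 × 187000 + 4/7 × 6000 + 1/7 × 24000 = 20285.7143 + 26714.2857 + 3428.5714 + 3428.5714 = 53857.1429

Fund A ($99,266.67)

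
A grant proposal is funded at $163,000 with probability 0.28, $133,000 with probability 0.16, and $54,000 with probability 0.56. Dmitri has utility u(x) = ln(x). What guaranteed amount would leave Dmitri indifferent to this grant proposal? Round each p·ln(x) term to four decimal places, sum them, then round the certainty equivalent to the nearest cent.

E[u] = 0.28·ln(163000) + 0.16·ln(133000) + 0.56·ln(54000) = 3.3604 + 1.8877 + 6.1022 = 11.3503
CE = e^11.3503 ≈ 84990.94

$84,990.94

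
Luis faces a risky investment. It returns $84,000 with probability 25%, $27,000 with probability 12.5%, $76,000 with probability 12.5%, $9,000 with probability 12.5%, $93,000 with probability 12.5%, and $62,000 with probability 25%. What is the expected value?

$62,125

EV = 0.25 × 84000 + 0.125 × 27000 + 0.125 × 76000 + 0.125 × 9000 + 0.125 × 93000 + 0.25 × 62000 = 21000 + 3375 + 9500 + 1125 + 11625 + 15500 = 62125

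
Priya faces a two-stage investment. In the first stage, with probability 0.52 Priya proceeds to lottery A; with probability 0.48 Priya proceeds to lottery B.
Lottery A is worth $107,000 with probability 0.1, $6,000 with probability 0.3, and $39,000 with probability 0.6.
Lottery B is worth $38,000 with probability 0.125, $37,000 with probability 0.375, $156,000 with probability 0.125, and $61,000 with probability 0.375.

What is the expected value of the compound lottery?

$47,948

EV(A) = 0.1 × 107000 + 0.3 × 6000 + 0.6 × 39000 = 10700 + 1800 + 23400 = 35900
EV(B) = 0.125 × 38000 + 0.375 × 37000 + 0.125 × 156000 + 0.375 × 61000 = 4750 + 13875 + 19500 + 22875 = 61000
Overall = 0.52 × 35900 + 0.48 × 61000 = 18668 + 29280 = 47948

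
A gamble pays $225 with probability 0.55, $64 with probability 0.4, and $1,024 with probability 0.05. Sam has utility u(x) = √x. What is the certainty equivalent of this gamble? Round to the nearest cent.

E[u] = 0.55·√225 + 0.4·√64 + 0.05·√1024 = 0.55·15 + 0.4·8 + 0.05·32 = 13.05
CE = (13.05)² = 170.3025

$170.30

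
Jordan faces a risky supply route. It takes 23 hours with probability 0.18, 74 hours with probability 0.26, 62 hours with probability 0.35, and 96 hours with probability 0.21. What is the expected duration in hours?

EV = 0.18 × 23 + 0.26 × 74 + 0.35 × 62 + 0.21 × 96 = 4.14 + 19.24 + 21.7 + 20.16 = 65.24

65.24 hours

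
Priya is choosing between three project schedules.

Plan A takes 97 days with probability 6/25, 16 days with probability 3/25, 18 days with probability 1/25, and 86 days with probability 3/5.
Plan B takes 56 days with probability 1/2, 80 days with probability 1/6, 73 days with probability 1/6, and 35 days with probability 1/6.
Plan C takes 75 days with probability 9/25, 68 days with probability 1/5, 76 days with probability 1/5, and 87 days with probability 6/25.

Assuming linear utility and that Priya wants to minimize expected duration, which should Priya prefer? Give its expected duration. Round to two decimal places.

Plan A = 6/25 × 97 + 3/25 × 16 + 1/25 × 18 + 3/5 × 86 = 23.28 + 1.92 + 0.72 + 51.6 = 77.52
Plan B = 1/2 × 56 + 1/6 × 80 + 1/6 × 73 + 1/6 × 35 = 28 + 13.3333 + 12.1667 + 5.8333 = 59.3333
Plan C = 9/25 × 75 + 1/5 × 68 + 1/5 × 76 + 6/25 × 87 = 27 + 13.6 + 15.2 + 20.88 = 76.68

Plan B (59.33 days)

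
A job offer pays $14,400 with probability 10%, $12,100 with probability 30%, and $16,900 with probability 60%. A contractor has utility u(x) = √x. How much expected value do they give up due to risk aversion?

$81

E[u] = 0.1·√14400 + 0.3·√12100 + 0.6·√16900 = 0.1·120 + 0.3·110 + 0.6·130 = 123
CE = (123)² = 15129
Risk premium = EV − CE = 15210 − 15129 = 81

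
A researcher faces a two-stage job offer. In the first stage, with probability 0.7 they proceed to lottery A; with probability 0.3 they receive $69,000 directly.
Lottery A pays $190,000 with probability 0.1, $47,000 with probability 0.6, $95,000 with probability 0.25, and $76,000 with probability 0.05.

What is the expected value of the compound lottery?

$73,025

EV(A) = 0.1 × 190000 + 0.6 × 47000 + 0.25 × 95000 + 0.05 × 76000 = 19000 + 28200 + 23750 + 3800 = 74750
Branch B: 69000 (certain)
Overall = 0.7 × 74750 + 0.3 × 69000 = 52325 + 20700 = 73025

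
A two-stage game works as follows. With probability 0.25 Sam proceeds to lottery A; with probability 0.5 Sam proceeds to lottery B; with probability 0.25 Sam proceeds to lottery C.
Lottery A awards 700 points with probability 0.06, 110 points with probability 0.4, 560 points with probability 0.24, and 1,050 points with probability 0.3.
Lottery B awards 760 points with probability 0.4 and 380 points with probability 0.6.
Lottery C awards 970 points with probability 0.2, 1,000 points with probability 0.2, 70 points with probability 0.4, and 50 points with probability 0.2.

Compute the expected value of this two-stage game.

EV(A) = 0.06 × 700 + 0.4 × 110 + 0.24 × 560 + 0.3 × 1050 = 42 + 44 + 134.4 + 315 = 535.4
EV(B) = 0.4 × 760 + 0.6 × 380 = 304 + 228 = 532
EV(C) = 0.2 × 970 + 0.2 × 1000 + 0.4 × 70 + 0.2 × 50 = 194 + 200 + 28 + 10 = 432
Overall = 0.25 × 535.4 + 0.5 × 532 + 0.25 × 432 = 133.85 + 266 + 108 = 507.85

507.85 points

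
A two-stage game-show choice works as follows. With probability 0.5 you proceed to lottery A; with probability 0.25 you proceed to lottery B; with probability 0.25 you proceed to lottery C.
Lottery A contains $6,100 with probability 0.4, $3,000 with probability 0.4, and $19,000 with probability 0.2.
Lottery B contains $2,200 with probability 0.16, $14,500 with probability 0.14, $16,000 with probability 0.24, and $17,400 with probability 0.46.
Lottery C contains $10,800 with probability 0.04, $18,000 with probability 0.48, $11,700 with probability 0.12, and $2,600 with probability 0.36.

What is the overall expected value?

$10,129.50

EV(A) = 0.4 × 6100 + 0.4 × 3000 + 0.2 × 19000 = 2440 + 1200 + 3800 = 7440
EV(B) = 0.16 × 2200 + 0.14 × 14500 + 0.24 × 16000 + 0.46 × 17400 = 352 + 2030 + 3840 + 8004 = 14226
EV(C) = 0.04 × 10800 + 0.48 × 18000 + 0.12 × 11700 + 0.36 × 2600 = 432 + 8640 + 1404 + 936 = 11412
Overall = 0.5 × 7440 + 0.25 × 14226 + 0.25 × 11412 = 3720 + 3556.5 + 2853 = 10129.5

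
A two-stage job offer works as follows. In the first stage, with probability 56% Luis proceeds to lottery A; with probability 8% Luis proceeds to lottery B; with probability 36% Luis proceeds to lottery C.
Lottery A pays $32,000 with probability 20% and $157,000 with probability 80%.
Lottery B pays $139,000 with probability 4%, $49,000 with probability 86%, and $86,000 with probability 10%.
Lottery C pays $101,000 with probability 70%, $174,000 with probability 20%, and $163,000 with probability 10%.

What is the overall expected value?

EV(A) = 0.2 × 32000 + 0.8 × 157000 = 6400 + 125600 = 132000
EV(B) = 0.04 × 139000 + 0.86 × 49000 + 0.1 × 86000 = 5560 + 42140 + 8600 = 56300
EV(C) = 0.7 × 101000 + 0.2 × 174000 + 0.1 × 163000 = 70700 + 34800 + 16300 = 121800
Overall = 0.56 × 132000 + 0.08 × 56300 + 0.36 × 121800 = 73920 + 4504 + 43848 = 122272

$122,272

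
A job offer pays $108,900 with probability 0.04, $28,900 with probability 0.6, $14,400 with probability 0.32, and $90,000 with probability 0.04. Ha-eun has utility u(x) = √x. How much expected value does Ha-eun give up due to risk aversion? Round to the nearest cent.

$2,480.64

E[u] = 0.04·√108900 + 0.6·√28900 + 0.32·√14400 + 0.04·√90000 = 0.04·330 + 0.6·170 + 0.32·120 + 0.04·300 = 165.6
CE = (165.6)² = 27423.36
Risk premium = EV − CE = 29904 − 27423.36 = 2480.64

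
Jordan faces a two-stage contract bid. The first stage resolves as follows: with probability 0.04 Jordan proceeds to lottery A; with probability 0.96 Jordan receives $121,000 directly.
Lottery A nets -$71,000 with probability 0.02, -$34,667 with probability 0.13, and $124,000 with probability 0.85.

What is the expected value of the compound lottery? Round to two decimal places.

$120,138.93

EV(A) = 0.02 × (-71000) + 0.13 × (-34667) + 0.85 × 124000 = -1420 − 4506.71 + 105400 = 99473.29
Branch B: 121000 (certain)
Overall = 0.04 × 99473.29 + 0.96 × 121000 = 3978.9316 + 116160 = 120138.9316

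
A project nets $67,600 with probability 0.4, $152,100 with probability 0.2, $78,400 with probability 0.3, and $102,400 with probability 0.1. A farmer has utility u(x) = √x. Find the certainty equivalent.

E[u] = 0.4·√67600 + 0.2·√152100 + 0.3·√78400 + 0.1·√102400 = 0.4·260 + 0.2·390 + 0.3·280 + 0.1·320 = 298
CE = (298)² = 88804

$88,804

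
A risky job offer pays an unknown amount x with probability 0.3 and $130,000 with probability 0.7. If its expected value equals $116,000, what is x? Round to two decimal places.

0.3·x + 0.7·130000 = 116000
0.3·x = 116000 − 91000 = 25000
x = 25000 / 0.3 = 83333.3333

x = $83,333.33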